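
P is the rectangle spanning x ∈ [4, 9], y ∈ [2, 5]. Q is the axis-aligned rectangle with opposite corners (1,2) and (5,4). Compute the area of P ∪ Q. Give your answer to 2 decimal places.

21.00

By inclusion–exclusion:
Individual areas: |P| = 15, |Q| = 8.
|P∩Q|: x∈[4,5], y∈[2,4] → 1·2 = 2.
|P ∪ Q| = 23 − 2 = 21.00.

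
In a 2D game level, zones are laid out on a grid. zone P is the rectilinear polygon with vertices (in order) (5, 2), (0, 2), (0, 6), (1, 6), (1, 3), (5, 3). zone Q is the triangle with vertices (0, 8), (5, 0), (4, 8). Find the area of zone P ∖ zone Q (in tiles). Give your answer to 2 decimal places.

|zone P| = 8, |zone P∩zone Q| = 1.25.
|zone P ∖ zone Q| = |zone P| − |zone P∩zone Q| = 8 − 1.25 = 6.75.

6.75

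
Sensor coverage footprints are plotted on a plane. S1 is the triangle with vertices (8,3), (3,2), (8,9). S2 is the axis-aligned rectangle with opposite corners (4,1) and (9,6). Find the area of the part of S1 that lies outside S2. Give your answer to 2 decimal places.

|S1| = 15, |S1∩S2| = 11.1857.
|S1 ∖ S2| = |S1| − |S1∩S2| = 15 − 11.1857 = 3.81.

3.81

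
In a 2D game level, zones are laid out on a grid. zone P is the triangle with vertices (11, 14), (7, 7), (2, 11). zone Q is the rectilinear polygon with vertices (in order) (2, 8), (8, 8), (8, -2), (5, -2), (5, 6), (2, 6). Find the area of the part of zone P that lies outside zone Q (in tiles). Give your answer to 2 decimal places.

24.59

|zone P| = 25.5, |zone P∩zone Q| = 0.9107.
|zone P ∖ zone Q| = |zone P| − |zone P∩zone Q| = 25.5 − 0.9107 = 24.59.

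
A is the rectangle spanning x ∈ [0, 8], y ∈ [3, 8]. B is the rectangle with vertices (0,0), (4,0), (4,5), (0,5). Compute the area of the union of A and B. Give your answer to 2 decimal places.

By inclusion–exclusion:
Individual areas: |A| = 40, |B| = 20.
|A∩B|: x∈[0,4], y∈[3,5] → 4·2 = 8.
|A ∪ B| = 60 − 8 = 52.00.

52.00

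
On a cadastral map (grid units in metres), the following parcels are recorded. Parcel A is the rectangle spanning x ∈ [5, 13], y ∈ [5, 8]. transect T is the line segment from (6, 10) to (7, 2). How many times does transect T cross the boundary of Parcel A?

2

The segment meets the boundary at (6.625,5), (6.25,8).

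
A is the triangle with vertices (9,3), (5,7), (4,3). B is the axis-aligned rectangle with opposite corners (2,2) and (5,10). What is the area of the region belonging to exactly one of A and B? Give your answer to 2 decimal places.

|A| = 10, |B| = 24, |A∩B| = 2.
|A △ B| = |A| + |B| − 2·|A∩B| = 10 + 24 − 4 = 30.00.

30.00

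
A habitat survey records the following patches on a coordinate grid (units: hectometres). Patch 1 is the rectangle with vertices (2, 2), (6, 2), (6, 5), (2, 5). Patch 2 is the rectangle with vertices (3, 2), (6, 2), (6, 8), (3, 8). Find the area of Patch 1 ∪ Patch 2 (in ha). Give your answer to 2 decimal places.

By inclusion–exclusion:
Individual areas: |Patch 1| = 12, |Patch 2| = 18.
|Patch 1∩Patch 2|: x∈[3,6], y∈[2,5] → 3·3 = 9.
|Patch 1 ∪ Patch 2| = 30 − 9 = 21.00.

21.00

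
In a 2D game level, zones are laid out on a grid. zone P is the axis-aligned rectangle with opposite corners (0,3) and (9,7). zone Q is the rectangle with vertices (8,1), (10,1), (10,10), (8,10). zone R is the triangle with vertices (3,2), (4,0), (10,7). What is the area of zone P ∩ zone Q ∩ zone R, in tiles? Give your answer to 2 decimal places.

The intersection is the polygon with vertices (9,5.833), (8,4.667), (8,5.571), (9,6.286).
By the shoelace formula its area is 0.68.

0.68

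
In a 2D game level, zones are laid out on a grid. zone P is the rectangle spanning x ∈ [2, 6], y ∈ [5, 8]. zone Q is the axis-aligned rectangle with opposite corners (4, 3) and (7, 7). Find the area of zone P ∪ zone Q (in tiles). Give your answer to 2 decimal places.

By inclusion–exclusion:
Individual areas: |zone P| = 12, |zone Q| = 12.
|zone P∩zone Q|: x∈[4,6], y∈[5,7] → 2·2 = 4.
|zone P ∪ zone Q| = 24 − 4 = 20.00.

20.00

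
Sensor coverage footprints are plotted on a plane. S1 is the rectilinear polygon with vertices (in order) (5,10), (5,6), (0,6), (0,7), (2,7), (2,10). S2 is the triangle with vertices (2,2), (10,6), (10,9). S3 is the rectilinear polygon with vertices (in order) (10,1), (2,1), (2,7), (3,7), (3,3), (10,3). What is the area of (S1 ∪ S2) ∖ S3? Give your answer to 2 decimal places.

24.57

|S1 ∪ S2| = 26.
|(S1 ∪ S2) ∩ S3| = 1.4286.
|(S1 ∪ S2) ∖ S3| = 26 − 1.4286 = 24.57.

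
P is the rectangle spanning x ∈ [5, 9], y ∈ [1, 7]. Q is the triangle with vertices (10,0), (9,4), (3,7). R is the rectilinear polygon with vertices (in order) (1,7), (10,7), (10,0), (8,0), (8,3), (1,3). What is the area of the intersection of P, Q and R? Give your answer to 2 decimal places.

7.50

The intersection is the polygon with vertices (8,2), (8,3), (7,3), (5,5), (5,6), (9,4), (9,1).
By the shoelace formula its area is 7.50.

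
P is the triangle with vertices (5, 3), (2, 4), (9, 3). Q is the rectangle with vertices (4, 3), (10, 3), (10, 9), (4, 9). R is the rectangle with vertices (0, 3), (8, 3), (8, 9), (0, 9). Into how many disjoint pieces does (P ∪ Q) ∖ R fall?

1

(P ∪ Q) ∖ R is a single connected region.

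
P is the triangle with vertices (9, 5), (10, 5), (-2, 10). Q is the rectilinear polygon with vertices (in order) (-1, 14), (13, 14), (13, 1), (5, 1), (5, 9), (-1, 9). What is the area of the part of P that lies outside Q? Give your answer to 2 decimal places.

0.85

|P| = 2.5, |P∩Q| = 1.653.
|P ∖ Q| = |P| − |P∩Q| = 2.5 − 1.653 = 0.85.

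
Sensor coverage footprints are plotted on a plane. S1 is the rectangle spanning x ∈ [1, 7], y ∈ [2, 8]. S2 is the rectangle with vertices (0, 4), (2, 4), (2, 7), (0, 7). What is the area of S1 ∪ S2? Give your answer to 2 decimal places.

By inclusion–exclusion:
Individual areas: |S1| = 36, |S2| = 6.
|S1∩S2|: x∈[1,2], y∈[4,7] → 1·3 = 3.
|S1 ∪ S2| = 42 − 3 = 39.00.

39.00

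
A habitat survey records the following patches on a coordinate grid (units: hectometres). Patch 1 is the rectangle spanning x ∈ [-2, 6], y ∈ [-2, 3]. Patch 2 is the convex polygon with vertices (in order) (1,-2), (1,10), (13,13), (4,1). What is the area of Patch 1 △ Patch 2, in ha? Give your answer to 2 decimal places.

92.50

|Patch 1| = 40, |Patch 2| = 76.5, |Patch 1∩Patch 2| = 12.
|Patch 1 △ Patch 2| = |Patch 1| + |Patch 2| − 2·|Patch 1∩Patch 2| = 40 + 76.5 − 24 = 92.50.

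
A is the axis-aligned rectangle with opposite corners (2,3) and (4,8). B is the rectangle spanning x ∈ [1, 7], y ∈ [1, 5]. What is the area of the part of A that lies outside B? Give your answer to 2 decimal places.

6.00

|A∩B|: x∈[2,4], y∈[3,5] → 2·2 = 4.
|A| = 10.
|A ∖ B| = |A| − |A∩B| = 10 − 4 = 6.00.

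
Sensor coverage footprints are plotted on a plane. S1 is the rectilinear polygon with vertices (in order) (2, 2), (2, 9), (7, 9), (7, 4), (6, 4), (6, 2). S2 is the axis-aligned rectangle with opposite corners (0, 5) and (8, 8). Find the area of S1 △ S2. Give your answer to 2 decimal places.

27.00

|S1| = 33, |S2| = 24, |S1∩S2| = 15.
|S1 △ S2| = |S1| + |S2| − 2·|S1∩S2| = 33 + 24 − 30 = 27.00.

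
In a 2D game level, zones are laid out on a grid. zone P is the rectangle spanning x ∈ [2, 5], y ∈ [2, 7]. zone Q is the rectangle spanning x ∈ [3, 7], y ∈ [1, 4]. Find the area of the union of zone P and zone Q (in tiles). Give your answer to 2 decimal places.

23.00

By inclusion–exclusion:
Individual areas: |zone P| = 15, |zone Q| = 12.
|zone P∩zone Q|: x∈[3,5], y∈[2,4] → 2·2 = 4.
|zone P ∪ zone Q| = 27 − 4 = 23.00.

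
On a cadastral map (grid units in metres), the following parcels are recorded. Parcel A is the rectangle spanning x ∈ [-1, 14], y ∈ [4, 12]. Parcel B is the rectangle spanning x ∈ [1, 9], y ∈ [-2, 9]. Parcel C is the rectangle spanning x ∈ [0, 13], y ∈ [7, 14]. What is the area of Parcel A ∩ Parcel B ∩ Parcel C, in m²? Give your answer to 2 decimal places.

The intersection is the polygon with vertices (1,9), (9,9), (9,7), (1,7).
By the shoelace formula its area is 16.00.

16.00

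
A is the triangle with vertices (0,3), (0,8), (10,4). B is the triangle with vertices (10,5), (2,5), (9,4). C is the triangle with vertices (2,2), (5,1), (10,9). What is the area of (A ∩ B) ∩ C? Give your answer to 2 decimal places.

1.26

The region (A ∩ B) ∩ C is the polygon with vertices (4.947,4.579), (5.429,5), (7.5,5), (7.049,4.279).
By the shoelace formula its area is 1.26.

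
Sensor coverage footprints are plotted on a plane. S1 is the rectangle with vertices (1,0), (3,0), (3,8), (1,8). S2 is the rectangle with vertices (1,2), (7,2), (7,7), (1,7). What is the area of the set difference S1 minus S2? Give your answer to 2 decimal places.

|S1∩S2|: x∈[1,3], y∈[2,7] → 2·5 = 10.
|S1| = 16.
|S1 ∖ S2| = |S1| − |S1∩S2| = 16 − 10 = 6.00.

6.00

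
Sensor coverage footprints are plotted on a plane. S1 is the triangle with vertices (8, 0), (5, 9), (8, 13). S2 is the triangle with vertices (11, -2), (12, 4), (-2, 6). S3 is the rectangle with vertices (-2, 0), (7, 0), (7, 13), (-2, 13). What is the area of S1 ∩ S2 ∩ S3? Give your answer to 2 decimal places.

0.51

The intersection is the polygon with vertices (7,4.714), (7,3), (6.4,4.8).
By the shoelace formula its area is 0.51.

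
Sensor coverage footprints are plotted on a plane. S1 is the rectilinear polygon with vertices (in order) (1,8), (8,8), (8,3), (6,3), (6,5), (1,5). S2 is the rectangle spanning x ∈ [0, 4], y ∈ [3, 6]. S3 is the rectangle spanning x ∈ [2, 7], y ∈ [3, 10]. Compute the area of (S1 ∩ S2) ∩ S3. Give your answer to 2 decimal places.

2.00

The region (S1 ∩ S2) ∩ S3 is the polygon with vertices (4,6), (4,5), (2,5), (2,6).
By the shoelace formula its area is 2.00.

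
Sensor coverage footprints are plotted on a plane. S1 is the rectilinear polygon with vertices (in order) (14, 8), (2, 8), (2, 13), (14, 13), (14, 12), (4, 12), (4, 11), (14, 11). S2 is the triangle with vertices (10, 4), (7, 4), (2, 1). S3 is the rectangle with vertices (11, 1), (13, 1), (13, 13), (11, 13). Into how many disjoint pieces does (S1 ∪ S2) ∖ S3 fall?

(S1 ∪ S2) ∖ S3 splits into 4 disjoint pieces (area 3, area 38, area 1, area 4.5).

4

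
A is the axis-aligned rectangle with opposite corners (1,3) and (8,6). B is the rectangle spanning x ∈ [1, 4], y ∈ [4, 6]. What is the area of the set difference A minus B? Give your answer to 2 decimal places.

15.00

|A∩B|: x∈[1,4], y∈[4,6] → 3·2 = 6.
|A| = 21.
|A ∖ B| = |A| − |A∩B| = 21 − 6 = 15.00.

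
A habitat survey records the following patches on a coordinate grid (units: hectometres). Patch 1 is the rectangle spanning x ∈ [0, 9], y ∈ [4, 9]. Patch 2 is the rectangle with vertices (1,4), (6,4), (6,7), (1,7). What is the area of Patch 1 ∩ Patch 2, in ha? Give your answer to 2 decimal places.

|Patch 1∩Patch 2|: x∈[1,6], y∈[4,7] → 5·3 = 15.

15.00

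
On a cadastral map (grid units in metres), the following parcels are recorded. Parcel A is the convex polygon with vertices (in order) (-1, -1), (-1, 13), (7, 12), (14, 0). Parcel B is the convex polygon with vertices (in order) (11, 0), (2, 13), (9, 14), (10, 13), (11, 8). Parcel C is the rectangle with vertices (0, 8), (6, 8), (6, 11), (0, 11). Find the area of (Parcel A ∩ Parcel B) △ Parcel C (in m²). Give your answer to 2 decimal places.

|Parcel A ∩ Parcel B| = 37.4015.
|(Parcel A ∩ Parcel B) ∩ Parcel C| = 4.7308.
|(Parcel A ∩ Parcel B) △ Parcel C| = 37.4015 + 18 − 9.4615 = 45.94.

45.94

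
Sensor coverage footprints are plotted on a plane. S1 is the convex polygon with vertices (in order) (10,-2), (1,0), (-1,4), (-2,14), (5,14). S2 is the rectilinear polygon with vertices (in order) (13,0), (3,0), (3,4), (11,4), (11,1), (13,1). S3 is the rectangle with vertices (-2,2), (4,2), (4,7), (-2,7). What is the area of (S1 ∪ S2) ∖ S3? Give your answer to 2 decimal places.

110.55

|S1 ∪ S2| = 135.
|(S1 ∪ S2) ∩ S3| = 24.45.
|(S1 ∪ S2) ∖ S3| = 135 − 24.45 = 110.55.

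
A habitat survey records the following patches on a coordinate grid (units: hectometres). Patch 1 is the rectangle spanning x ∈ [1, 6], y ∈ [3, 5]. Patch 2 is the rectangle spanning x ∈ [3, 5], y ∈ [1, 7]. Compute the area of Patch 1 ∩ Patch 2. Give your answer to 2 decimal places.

|Patch 1∩Patch 2|: x∈[3,5], y∈[3,5] → 2·2 = 4.

4.00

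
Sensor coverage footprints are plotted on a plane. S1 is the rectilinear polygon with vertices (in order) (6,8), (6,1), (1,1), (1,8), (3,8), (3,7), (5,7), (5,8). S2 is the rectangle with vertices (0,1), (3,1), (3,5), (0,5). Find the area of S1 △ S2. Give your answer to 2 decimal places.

29.00

|S1| = 33, |S2| = 12, |S1∩S2| = 8.
|S1 △ S2| = |S1| + |S2| − 2·|S1∩S2| = 33 + 12 − 16 = 29.00.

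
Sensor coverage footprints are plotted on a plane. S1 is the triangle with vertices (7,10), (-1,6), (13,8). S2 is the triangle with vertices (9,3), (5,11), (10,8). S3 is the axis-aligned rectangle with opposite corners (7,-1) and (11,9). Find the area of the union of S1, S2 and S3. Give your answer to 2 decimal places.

By inclusion–exclusion:
Individual areas: |S1| = 20, |S2| = 14, |S3| = 40.
|S1∩S2| = 6.3867.
|S1∩S3| = 6.119.
|S2∩S3| = 10.6667.
|S1∩S2∩S3| = 4.0763.
|S1 ∪ S2 ∪ S3| = 74 − 23.1724 + 4.0763 = 54.90.

54.90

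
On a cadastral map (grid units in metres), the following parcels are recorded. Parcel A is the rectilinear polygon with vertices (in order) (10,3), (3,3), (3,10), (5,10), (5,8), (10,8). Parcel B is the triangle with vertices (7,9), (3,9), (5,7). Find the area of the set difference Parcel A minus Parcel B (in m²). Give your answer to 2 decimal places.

|Parcel A| = 39, |Parcel A∩Parcel B| = 2.5.
|Parcel A ∖ Parcel B| = |Parcel A| − |Parcel A∩Parcel B| = 39 − 2.5 = 36.50.

36.50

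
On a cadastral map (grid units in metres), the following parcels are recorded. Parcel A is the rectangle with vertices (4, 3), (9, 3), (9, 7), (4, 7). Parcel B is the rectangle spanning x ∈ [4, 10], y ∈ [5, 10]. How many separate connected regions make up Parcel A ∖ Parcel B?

Parcel A ∖ Parcel B is a single connected region.

1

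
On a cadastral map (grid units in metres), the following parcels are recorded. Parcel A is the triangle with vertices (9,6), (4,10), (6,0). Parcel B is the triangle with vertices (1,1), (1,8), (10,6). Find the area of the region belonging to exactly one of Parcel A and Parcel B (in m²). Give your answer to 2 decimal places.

|Parcel A| = 21, |Parcel B| = 31.5, |Parcel A∩Parcel B| = 9.3657.
|Parcel A △ Parcel B| = |Parcel A| + |Parcel B| − 2·|Parcel A∩Parcel B| = 21 + 31.5 − 18.7314 = 33.77.

33.77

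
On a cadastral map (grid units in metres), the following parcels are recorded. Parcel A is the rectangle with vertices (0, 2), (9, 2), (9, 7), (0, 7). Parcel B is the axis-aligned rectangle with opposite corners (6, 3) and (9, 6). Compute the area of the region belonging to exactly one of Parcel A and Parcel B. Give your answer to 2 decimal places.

36.00

|Parcel A∩Parcel B|: x∈[6,9], y∈[3,6] → 3·3 = 9.
|Parcel A △ Parcel B| = |Parcel A| + |Parcel B| − 2·|Parcel A∩Parcel B| = 45 + 9 − 18 = 36.00.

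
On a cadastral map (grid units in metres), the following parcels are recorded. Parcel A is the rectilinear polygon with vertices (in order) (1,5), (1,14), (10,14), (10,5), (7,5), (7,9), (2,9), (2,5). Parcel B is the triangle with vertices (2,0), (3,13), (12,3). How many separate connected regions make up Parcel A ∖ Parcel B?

Parcel A ∖ Parcel B is a single connected region.

1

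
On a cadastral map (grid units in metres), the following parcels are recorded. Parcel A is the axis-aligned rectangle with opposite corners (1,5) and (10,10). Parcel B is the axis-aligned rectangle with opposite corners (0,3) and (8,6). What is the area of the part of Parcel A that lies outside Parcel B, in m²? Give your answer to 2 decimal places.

38.00

|Parcel A∩Parcel B|: x∈[1,8], y∈[5,6] → 7·1 = 7.
|Parcel A| = 45.
|Parcel A ∖ Parcel B| = |Parcel A| − |Parcel A∩Parcel B| = 45 − 7 = 38.00.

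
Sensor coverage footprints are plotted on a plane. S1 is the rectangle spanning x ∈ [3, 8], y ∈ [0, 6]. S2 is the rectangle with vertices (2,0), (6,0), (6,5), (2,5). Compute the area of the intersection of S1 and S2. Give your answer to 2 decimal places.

15.00

|S1∩S2|: x∈[3,6], y∈[0,5] → 3·5 = 15.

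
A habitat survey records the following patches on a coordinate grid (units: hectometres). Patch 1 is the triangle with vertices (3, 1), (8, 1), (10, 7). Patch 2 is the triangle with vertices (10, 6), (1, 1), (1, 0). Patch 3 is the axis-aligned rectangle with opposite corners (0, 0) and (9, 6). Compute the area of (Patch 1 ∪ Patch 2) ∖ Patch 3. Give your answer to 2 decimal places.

1.09

|Patch 1 ∪ Patch 2| = 18.5426.
|(Patch 1 ∪ Patch 2) ∩ Patch 3| = 17.4496.
|(Patch 1 ∪ Patch 2) ∖ Patch 3| = 18.5426 − 17.4496 = 1.09.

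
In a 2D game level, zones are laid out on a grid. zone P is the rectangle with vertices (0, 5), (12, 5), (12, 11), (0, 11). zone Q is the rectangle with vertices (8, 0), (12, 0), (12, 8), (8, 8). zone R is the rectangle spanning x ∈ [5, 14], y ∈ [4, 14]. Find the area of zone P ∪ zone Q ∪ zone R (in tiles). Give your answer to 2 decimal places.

136.00

By inclusion–exclusion:
Individual areas: |zone P| = 72, |zone Q| = 32, |zone R| = 90.
|zone P∩zone Q|: x∈[8,12], y∈[5,8] → 4·3 = 12.
|zone P∩zone R|: x∈[5,12], y∈[5,11] → 7·6 = 42.
|zone Q∩zone R|: x∈[8,12], y∈[4,8] → 4·4 = 16.
|zone P∩zone Q∩zone R| = 12.
|zone P ∪ zone Q ∪ zone R| = 194 − 70 + 12 = 136.00.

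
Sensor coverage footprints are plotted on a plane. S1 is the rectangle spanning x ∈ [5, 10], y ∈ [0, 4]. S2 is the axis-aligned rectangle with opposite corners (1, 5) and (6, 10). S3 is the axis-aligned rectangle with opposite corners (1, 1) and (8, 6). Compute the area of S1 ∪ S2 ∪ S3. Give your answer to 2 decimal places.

66.00

By inclusion–exclusion:
Individual areas: |S1| = 20, |S2| = 25, |S3| = 35.
|S1∩S2| = 0 (no overlap).
|S1∩S3|: x∈[5,8], y∈[1,4] → 3·3 = 9.
|S2∩S3|: x∈[1,6], y∈[5,6] → 5·1 = 5.
|S1∩S2∩S3| = 0.
|S1 ∪ S2 ∪ S3| = 80 − 14 + 0 = 66.00.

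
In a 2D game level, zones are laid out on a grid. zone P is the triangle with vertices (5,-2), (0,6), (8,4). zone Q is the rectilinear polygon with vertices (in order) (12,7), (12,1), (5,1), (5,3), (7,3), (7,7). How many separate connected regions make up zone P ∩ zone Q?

1

zone P ∩ zone Q is a single connected region.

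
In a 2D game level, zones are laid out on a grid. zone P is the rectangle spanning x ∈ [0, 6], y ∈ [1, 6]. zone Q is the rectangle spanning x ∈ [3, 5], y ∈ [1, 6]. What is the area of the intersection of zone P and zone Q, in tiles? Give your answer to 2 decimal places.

10.00

|zone P∩zone Q|: x∈[3,5], y∈[1,6] → 2·5 = 10.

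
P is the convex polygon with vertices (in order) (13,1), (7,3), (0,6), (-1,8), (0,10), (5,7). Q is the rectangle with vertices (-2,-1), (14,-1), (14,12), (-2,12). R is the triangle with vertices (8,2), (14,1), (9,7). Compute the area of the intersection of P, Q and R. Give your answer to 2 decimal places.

4.53

The intersection is the polygon with vertices (12.714,1.214), (12,1.333), (8.125,2.625), (8.478,4.391).
By the shoelace formula its area is 4.53.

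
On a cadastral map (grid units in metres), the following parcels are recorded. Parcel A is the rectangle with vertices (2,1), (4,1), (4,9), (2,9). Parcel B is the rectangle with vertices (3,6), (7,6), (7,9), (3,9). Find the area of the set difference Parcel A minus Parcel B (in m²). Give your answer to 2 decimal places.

13.00

|Parcel A∩Parcel B|: x∈[3,4], y∈[6,9] → 1·3 = 3.
|Parcel A| = 16.
|Parcel A ∖ Parcel B| = |Parcel A| − |Parcel A∩Parcel B| = 16 − 3 = 13.00.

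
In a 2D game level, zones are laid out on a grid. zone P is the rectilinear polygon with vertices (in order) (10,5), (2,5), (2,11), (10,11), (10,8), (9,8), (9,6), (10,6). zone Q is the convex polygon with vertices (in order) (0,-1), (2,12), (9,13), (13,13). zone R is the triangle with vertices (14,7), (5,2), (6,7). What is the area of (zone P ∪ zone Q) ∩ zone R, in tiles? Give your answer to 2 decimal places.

The region (zone P ∪ zone Q) ∩ zone R is the polygon with vertices (9,6), (10,6), (10,5), (5.6,5), (6,7), (9,7).
By the shoelace formula its area is 7.40.

7.40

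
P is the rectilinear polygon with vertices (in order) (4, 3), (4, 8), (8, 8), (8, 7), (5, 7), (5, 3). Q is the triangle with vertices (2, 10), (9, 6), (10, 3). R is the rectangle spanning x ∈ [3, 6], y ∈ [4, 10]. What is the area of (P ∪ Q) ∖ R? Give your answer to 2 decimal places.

|P ∪ Q| = 14.9821.
|(P ∪ Q) ∩ R| = 6.2054.
|(P ∪ Q) ∖ R| = 14.9821 − 6.2054 = 8.78.

8.78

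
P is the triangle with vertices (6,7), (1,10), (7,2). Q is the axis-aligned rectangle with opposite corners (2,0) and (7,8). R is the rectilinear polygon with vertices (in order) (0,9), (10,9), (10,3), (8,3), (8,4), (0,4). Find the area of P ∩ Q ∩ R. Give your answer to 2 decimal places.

8.07

The intersection is the polygon with vertices (6.6,4), (5.5,4), (2.5,8), (4.333,8), (6,7).
By the shoelace formula its area is 8.07.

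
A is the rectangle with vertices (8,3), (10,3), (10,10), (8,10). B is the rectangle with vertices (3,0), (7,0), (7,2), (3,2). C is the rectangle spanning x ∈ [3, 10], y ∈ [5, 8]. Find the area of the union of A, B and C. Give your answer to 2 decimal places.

37.00

By inclusion–exclusion:
Individual areas: |A| = 14, |B| = 8, |C| = 21.
|A∩B| = 0 (no overlap).
|A∩C|: x∈[8,10], y∈[5,8] → 2·3 = 6.
|B∩C| = 0 (no overlap).
|A∩B∩C| = 0.
|A ∪ B ∪ C| = 43 − 6 + 0 = 37.00.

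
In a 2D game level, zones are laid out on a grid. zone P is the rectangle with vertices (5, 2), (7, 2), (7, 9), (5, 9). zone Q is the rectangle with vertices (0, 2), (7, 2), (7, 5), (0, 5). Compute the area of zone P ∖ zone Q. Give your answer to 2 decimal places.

8.00

|zone P∩zone Q|: x∈[5,7], y∈[2,5] → 2·3 = 6.
|zone P| = 14.
|zone P ∖ zone Q| = |zone P| − |zone P∩zone Q| = 14 − 6 = 8.00.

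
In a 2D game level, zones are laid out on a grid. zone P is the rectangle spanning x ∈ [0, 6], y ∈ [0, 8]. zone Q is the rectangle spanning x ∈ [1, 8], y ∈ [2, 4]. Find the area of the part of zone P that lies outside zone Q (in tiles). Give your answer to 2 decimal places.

38.00

|zone P∩zone Q|: x∈[1,6], y∈[2,4] → 5·2 = 10.
|zone P| = 48.
|zone P ∖ zone Q| = |zone P| − |zone P∩zone Q| = 48 − 10 = 38.00.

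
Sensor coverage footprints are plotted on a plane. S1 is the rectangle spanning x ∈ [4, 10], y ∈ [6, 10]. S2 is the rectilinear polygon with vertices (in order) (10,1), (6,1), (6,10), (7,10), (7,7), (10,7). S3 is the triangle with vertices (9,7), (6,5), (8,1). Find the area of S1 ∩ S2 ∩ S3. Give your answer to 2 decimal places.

0.67

The intersection is the polygon with vertices (7.5,6), (9,7), (8.833,6).
By the shoelace formula its area is 0.67.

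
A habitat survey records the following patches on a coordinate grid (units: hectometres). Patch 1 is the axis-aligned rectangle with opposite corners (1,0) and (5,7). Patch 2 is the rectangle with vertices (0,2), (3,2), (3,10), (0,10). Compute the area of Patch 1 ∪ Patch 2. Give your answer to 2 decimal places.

By inclusion–exclusion:
Individual areas: |Patch 1| = 28, |Patch 2| = 24.
|Patch 1∩Patch 2|: x∈[1,3], y∈[2,7] → 2·5 = 10.
|Patch 1 ∪ Patch 2| = 52 − 10 = 42.00.

42.00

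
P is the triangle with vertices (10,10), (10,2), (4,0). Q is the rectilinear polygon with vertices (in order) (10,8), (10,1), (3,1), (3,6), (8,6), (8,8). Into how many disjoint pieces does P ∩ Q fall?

P ∩ Q is a single connected region.

1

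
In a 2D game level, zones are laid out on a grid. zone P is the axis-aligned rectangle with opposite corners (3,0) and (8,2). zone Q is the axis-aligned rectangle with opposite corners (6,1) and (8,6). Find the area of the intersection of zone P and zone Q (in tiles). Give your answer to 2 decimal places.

|zone P∩zone Q|: x∈[6,8], y∈[1,2] → 2·1 = 2.

2.00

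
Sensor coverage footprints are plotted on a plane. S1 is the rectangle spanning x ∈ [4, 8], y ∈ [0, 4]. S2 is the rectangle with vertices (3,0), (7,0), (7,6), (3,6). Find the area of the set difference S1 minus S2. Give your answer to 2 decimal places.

|S1∩S2|: x∈[4,7], y∈[0,4] → 3·4 = 12.
|S1| = 16.
|S1 ∖ S2| = |S1| − |S1∩S2| = 16 − 12 = 4.00.

4.00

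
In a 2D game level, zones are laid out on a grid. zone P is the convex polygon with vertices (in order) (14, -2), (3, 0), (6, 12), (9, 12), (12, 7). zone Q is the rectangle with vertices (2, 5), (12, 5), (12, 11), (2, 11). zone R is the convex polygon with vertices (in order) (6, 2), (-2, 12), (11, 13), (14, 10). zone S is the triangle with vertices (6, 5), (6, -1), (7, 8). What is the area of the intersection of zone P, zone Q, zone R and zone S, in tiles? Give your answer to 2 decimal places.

The intersection is the polygon with vertices (6,5), (7,8), (6.667,5).
By the shoelace formula its area is 1.00.

1.00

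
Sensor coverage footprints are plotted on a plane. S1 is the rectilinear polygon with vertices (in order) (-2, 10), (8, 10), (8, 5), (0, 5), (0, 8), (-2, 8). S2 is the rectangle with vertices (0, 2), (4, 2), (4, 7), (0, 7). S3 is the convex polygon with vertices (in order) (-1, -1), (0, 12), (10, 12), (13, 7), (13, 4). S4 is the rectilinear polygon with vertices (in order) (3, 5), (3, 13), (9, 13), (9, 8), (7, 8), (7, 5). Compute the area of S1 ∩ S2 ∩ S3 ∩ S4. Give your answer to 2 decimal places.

2.00

The intersection is the polygon with vertices (4,7), (4,5), (3,5), (3,7).
By the shoelace formula its area is 2.00.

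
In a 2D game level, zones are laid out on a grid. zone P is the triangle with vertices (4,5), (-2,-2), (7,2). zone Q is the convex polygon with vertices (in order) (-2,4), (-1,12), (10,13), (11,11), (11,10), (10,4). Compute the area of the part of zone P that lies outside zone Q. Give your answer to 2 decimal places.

18.57

|zone P| = 19.5, |zone P∩zone Q| = 0.9286.
|zone P ∖ zone Q| = |zone P| − |zone P∩zone Q| = 19.5 − 0.9286 = 18.57.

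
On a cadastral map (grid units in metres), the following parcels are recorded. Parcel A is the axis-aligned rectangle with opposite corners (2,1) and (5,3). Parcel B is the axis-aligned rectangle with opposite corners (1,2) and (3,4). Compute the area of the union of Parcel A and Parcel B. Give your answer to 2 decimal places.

By inclusion–exclusion:
Individual areas: |Parcel A| = 6, |Parcel B| = 4.
|Parcel A∩Parcel B|: x∈[2,3], y∈[2,3] → 1·1 = 1.
|Parcel A ∪ Parcel B| = 10 − 1 = 9.00.

9.00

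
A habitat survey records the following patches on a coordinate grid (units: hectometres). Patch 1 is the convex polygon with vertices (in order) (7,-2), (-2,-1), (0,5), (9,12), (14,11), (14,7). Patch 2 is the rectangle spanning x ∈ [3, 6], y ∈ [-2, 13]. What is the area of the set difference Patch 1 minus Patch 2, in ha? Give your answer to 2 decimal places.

103.33

|Patch 1| = 134, |Patch 1∩Patch 2| = 30.6667.
|Patch 1 ∖ Patch 2| = |Patch 1| − |Patch 1∩Patch 2| = 134 − 30.6667 = 103.33.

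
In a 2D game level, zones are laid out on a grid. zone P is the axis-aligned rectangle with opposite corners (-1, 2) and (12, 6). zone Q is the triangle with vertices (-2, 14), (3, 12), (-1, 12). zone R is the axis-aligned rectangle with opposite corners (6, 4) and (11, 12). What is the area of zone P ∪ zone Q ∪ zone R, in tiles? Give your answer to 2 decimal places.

86.00

By inclusion–exclusion:
Individual areas: |zone P| = 52, |zone Q| = 4, |zone R| = 40.
|zone P∩zone Q| = 0.
|zone P∩zone R|: x∈[6,11], y∈[4,6] → 5·2 = 10.
|zone Q∩zone R| = 0.
|zone P∩zone Q∩zone R| = 0.
|zone P ∪ zone Q ∪ zone R| = 96 − 10 + 0 = 86.00.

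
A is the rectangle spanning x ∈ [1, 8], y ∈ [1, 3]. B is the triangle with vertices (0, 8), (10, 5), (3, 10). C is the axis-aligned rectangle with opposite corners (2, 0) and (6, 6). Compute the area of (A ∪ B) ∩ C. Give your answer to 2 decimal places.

8.00

The region (A ∪ B) ∩ C is the polygon with vertices (6,3), (6,1), (2,1), (2,3).
By the shoelace formula its area is 8.00.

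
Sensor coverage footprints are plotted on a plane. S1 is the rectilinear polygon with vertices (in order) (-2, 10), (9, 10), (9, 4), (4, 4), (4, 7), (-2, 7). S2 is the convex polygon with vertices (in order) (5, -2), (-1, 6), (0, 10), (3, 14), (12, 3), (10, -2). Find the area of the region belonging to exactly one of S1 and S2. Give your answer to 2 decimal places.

88.34

|S1| = 48, |S2| = 117.5, |S1∩S2| = 38.5795.
|S1 △ S2| = |S1| + |S2| − 2·|S1∩S2| = 48 + 117.5 − 77.1591 = 88.34.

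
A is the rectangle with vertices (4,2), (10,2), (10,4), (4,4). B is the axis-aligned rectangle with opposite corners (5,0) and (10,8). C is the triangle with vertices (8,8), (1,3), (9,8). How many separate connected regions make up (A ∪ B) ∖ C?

2

(A ∪ B) ∖ C splits into 2 disjoint pieces (area 37, area 3.2143).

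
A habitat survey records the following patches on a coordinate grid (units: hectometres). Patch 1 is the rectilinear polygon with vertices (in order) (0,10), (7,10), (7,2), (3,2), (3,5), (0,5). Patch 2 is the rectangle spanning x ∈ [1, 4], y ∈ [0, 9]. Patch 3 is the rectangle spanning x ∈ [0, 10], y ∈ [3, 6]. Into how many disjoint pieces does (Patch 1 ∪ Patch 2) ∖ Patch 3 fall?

2

(Patch 1 ∪ Patch 2) ∖ Patch 3 splits into 2 disjoint pieces (area 28, area 12).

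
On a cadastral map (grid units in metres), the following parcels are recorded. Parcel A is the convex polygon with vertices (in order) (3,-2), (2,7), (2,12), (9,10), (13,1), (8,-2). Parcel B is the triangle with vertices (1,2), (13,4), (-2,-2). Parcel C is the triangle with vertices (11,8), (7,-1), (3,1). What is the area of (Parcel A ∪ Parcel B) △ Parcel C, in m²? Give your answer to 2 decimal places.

96.30

|Parcel A ∪ Parcel B| = 117.6858.
|(Parcel A ∪ Parcel B) ∩ Parcel C| = 21.6944.
|(Parcel A ∪ Parcel B) △ Parcel C| = 117.6858 + 22 − 43.3889 = 96.30.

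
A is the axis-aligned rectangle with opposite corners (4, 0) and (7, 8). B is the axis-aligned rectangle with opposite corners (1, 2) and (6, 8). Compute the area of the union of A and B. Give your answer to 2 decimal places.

By inclusion–exclusion:
Individual areas: |A| = 24, |B| = 30.
|A∩B|: x∈[4,6], y∈[2,8] → 2·6 = 12.
|A ∪ B| = 54 − 12 = 42.00.

42.00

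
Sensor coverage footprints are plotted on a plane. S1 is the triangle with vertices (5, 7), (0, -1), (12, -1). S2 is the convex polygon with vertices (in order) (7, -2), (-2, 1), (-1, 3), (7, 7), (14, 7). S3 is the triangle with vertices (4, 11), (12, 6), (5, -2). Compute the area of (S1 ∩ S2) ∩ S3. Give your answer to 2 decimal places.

The region (S1 ∩ S2) ∩ S3 is the polygon with vertices (5.609,6.304), (8.938,2.5), (5.875,-1), (4.923,-1), (4.407,5.704).
By the shoelace formula its area is 19.31.

19.31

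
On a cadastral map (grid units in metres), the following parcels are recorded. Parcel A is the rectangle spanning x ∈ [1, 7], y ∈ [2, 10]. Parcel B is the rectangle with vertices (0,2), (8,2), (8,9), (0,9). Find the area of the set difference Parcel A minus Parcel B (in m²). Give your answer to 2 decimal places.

|Parcel A∩Parcel B|: x∈[1,7], y∈[2,9] → 6·7 = 42.
|Parcel A| = 48.
|Parcel A ∖ Parcel B| = |Parcel A| − |Parcel A∩Parcel B| = 48 − 42 = 6.00.

6.00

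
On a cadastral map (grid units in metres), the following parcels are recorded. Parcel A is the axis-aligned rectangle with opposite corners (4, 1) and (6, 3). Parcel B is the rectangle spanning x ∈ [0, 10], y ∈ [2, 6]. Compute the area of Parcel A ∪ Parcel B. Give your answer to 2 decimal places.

By inclusion–exclusion:
Individual areas: |Parcel A| = 4, |Parcel B| = 40.
|Parcel A∩Parcel B|: x∈[4,6], y∈[2,3] → 2·1 = 2.
|Parcel A ∪ Parcel B| = 44 − 2 = 42.00.

42.00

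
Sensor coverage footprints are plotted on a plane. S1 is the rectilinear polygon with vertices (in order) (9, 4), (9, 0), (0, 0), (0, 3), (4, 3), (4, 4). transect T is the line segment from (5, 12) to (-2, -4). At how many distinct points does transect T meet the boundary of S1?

2

The segment meets the boundary at (0,0.571), (1.062,3).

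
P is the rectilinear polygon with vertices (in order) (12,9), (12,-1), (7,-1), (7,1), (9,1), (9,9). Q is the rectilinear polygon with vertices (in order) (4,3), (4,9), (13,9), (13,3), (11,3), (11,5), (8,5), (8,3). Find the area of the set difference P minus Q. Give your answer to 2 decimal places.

|P| = 34, |P∩Q| = 14.
|P ∖ Q| = |P| − |P∩Q| = 34 − 14 = 20.00.

20.00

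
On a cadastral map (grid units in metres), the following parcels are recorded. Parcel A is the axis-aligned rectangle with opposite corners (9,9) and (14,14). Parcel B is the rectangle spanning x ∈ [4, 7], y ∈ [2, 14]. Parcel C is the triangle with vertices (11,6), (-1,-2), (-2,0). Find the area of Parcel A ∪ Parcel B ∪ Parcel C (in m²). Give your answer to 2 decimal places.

By inclusion–exclusion:
Individual areas: |Parcel A| = 25, |Parcel B| = 36, |Parcel C| = 16.
|Parcel A∩Parcel B| = 0 (no overlap).
|Parcel A∩Parcel C| = 0.
|Parcel B∩Parcel C| = 3.0513.
|Parcel A∩Parcel B∩Parcel C| = 0.
|Parcel A ∪ Parcel B ∪ Parcel C| = 77 − 3.0513 + 0 = 73.95.

73.95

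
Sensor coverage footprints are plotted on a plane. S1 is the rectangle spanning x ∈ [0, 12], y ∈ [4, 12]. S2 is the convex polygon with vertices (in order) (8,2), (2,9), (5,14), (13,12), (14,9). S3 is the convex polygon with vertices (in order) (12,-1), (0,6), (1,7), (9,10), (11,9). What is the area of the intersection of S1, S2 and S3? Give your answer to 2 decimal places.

33.54

The intersection is the polygon with vertices (9.714,4), (6.286,4), (3.054,7.77), (9,10), (11,9), (11.313,5.866).
By the shoelace formula its area is 33.54.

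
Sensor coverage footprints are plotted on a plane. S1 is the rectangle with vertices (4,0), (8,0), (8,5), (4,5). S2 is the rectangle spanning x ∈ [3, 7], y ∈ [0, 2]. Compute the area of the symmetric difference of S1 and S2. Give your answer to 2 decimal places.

16.00

|S1∩S2|: x∈[4,7], y∈[0,2] → 3·2 = 6.
|S1 △ S2| = |S1| + |S2| − 2·|S1∩S2| = 20 + 8 − 12 = 16.00.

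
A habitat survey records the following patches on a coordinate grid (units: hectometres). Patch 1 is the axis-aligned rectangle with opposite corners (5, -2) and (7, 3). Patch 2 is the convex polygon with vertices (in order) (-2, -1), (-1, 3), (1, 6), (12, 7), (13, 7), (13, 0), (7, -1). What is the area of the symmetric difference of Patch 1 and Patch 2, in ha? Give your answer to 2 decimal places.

94.50

|Patch 1| = 10, |Patch 2| = 100.5, |Patch 1∩Patch 2| = 8.
|Patch 1 △ Patch 2| = |Patch 1| + |Patch 2| − 2·|Patch 1∩Patch 2| = 10 + 100.5 − 16 = 94.50.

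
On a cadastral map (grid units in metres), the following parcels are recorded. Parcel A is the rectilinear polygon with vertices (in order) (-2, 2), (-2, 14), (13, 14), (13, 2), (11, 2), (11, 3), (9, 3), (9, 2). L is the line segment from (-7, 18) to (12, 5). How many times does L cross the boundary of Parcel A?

1

The segment meets the boundary at (-1.154,14).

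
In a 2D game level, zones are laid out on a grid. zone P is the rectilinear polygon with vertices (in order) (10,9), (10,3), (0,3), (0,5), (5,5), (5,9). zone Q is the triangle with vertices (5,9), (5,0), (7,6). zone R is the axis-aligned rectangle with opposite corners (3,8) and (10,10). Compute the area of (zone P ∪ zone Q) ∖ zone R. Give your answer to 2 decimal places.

|zone P ∪ zone Q| = 41.5.
|(zone P ∪ zone Q) ∩ zone R| = 5.
|(zone P ∪ zone Q) ∖ zone R| = 41.5 − 5 = 36.50.

36.50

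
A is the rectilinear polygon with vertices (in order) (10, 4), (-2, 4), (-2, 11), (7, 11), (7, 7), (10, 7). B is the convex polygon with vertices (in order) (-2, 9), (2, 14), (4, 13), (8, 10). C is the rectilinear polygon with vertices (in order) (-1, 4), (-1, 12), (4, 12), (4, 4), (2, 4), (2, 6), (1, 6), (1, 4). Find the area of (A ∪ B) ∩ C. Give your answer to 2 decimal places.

37.00

|A ∪ B| = 83.6917.
|(A ∪ B) ∩ C| = 37.00.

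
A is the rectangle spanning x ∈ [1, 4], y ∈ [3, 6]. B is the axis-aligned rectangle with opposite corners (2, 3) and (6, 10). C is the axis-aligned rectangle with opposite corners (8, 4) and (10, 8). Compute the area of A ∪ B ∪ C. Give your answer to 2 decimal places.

39.00

By inclusion–exclusion:
Individual areas: |A| = 9, |B| = 28, |C| = 8.
|A∩B|: x∈[2,4], y∈[3,6] → 2·3 = 6.
|A∩C| = 0 (no overlap).
|B∩C| = 0 (no overlap).
|A∩B∩C| = 0.
|A ∪ B ∪ C| = 45 − 6 + 0 = 39.00.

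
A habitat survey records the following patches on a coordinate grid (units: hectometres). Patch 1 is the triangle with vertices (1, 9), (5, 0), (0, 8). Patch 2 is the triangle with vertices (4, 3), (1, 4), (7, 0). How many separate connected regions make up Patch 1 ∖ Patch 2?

2

Patch 1 ∖ Patch 2 splits into 2 disjoint pieces (area 5.5481, area 0.391).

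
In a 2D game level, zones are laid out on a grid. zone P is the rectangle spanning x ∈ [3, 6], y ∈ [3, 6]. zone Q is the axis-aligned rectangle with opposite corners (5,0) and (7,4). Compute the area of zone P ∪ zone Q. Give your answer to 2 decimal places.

16.00

By inclusion–exclusion:
Individual areas: |zone P| = 9, |zone Q| = 8.
|zone P∩zone Q|: x∈[5,6], y∈[3,4] → 1·1 = 1.
|zone P ∪ zone Q| = 17 − 1 = 16.00.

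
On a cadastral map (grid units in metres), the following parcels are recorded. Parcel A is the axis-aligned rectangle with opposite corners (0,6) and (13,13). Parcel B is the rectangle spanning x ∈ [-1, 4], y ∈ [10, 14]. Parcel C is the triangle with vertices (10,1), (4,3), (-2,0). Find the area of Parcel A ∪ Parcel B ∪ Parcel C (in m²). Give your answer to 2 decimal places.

By inclusion–exclusion:
Individual areas: |Parcel A| = 91, |Parcel B| = 20, |Parcel C| = 15.
|Parcel A∩Parcel B|: x∈[0,4], y∈[10,13] → 4·3 = 12.
|Parcel A∩Parcel C| = 0.
|Parcel B∩Parcel C| = 0.
|Parcel A∩Parcel B∩Parcel C| = 0.
|Parcel A ∪ Parcel B ∪ Parcel C| = 126 − 12 + 0 = 114.00.

114.00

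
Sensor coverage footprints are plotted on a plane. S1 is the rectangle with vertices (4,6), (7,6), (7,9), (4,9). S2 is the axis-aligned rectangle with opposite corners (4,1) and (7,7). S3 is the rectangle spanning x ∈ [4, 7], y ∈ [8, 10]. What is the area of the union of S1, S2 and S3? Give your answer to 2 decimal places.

27.00

By inclusion–exclusion:
Individual areas: |S1| = 9, |S2| = 18, |S3| = 6.
|S1∩S2|: x∈[4,7], y∈[6,7] → 3·1 = 3.
|S1∩S3|: x∈[4,7], y∈[8,9] → 3·1 = 3.
|S2∩S3| = 0 (no overlap).
|S1∩S2∩S3| = 0.
|S1 ∪ S2 ∪ S3| = 33 − 6 + 0 = 27.00.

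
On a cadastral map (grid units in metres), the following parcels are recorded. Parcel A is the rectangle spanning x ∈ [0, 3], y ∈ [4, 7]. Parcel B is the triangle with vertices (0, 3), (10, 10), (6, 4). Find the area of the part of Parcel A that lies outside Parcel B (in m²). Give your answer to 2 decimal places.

|Parcel A| = 9, |Parcel A∩Parcel B| = 0.8643.
|Parcel A ∖ Parcel B| = |Parcel A| − |Parcel A∩Parcel B| = 9 − 0.8643 = 8.14.

8.14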